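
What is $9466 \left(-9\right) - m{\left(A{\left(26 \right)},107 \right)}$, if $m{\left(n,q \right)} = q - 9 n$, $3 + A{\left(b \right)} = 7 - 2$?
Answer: $-85283$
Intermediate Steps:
$A{\left(b \right)} = 2$ ($A{\left(b \right)} = -3 + \left(7 - 2\right) = -3 + 5 = 2$)
$9466 \left(-9\right) - m{\left(A{\left(26 \right)},107 \right)} = 9466 \left(-9\right) - \left(107 - 18\right) = -85194 - \left(107 - 18\right) = -85194 - 89 = -85283$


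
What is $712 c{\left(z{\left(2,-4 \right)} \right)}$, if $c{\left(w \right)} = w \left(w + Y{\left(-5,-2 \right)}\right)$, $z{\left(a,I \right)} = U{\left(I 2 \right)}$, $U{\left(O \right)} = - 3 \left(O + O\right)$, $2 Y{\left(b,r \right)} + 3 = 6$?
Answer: $1691712$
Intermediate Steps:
$Y{\left(b,r \right)} = \frac{3}{2}$ ($Y{\left(b,r \right)} = - \frac{3}{2} + \frac{1}{2} \cdot 6 = - \frac{3}{2} + 3 = \frac{3}{2}$)
$U{\left(O \right)} = - 6 O$ ($U{\left(O \right)} = - 3 \cdot 2 O = - 6 O$)
$z{\left(a,I \right)} = - 12 I$ ($z{\left(a,I \right)} = - 6 I 2 = - 6 \cdot 2 I = - 12 I$)
$c{\left(w \right)} = w \left(\frac{3}{2} + w\right)$ ($c{\left(w \right)} = w \left(w + \frac{3}{2}\right) = w \left(\frac{3}{2} + w\right)$)
$712 c{\left(z{\left(2,-4 \right)} \right)} = 712 \frac{\left(-12\right) \left(-4\right) \left(3 + 2 \left(\left(-12\right) \left(-4\right)\right)\right)}{2} = 712 \cdot \frac{1}{2} \cdot 48 \left(3 + 2 \cdot 48\right) = 712 \cdot \frac{1}{2} \cdot 48 \left(3 + 96\right) = 712 \cdot \frac{1}{2} \cdot 48 \cdot 99 = 712 \cdot 2376 = 1691712$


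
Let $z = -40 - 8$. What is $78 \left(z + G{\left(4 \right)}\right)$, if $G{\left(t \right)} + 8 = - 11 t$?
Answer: $-7800$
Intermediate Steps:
$G{\left(t \right)} = -8 - 11 t$
$z = -48$ ($z = -40 - 8 = -48$)
$78 \left(z + G{\left(4 \right)}\right) = 78 \left(-48 - 52\right) = 78 \left(-100\right) = -7800$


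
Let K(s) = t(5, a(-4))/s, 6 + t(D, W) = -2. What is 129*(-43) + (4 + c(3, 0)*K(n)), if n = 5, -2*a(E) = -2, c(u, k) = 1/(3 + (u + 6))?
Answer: -83147/15 ≈ -5543.1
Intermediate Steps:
c(u, k) = 1/(9 + u) (c(u, k) = 1/(3 + (6 + u)) = 1/(9 + u))
a(E) = 1 (a(E) = -½*(-2) = 1)
t(D, W) = -8 (t(D, W) = -6 - 2 = -8)
K(s) = -8/s
129*(-43) + (4 + c(3, 0)*K(n)) = 129*(-43) + (4 + (-8/5)/(9 + 3)) = -5547 + (4 + (-8*⅕)/12) = -5547 + (4 + (1/12)*(-8/5)) = -5547 + (4 - 2/15) = -5547 + 58/15 = -83147/15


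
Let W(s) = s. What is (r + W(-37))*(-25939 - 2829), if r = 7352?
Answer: -210437920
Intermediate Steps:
(r + W(-37))*(-25939 - 2829) = (7352 - 37)*(-25939 - 2829) = 7315*(-28768) = -210437920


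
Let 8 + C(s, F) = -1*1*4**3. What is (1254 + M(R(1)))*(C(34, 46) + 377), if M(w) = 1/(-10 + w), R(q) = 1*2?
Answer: 3059455/8 ≈ 3.8243e+5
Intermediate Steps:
R(q) = 2
C(s, F) = -72 (C(s, F) = -8 - 1*1*4**3 = -8 - 1*64 = -8 - 64 = -72)
(1254 + M(R(1)))*(C(34, 46) + 377) = (1254 + 1/(-10 + 2))*(-72 + 377) = (1254 + 1/(-8))*305 = (1254 - 1/8)*305 = (10031/8)*305 = 3059455/8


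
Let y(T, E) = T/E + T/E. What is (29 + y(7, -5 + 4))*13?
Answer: 195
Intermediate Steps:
y(T, E) = 2*T/E
(29 + y(7, -5 + 4))*13 = (29 + 2*7/(-5 + 4))*13 = (29 + 2*7/(-1))*13 = (29 + 2*7*(-1))*13 = (29 - 14)*13 = 15*13 = 195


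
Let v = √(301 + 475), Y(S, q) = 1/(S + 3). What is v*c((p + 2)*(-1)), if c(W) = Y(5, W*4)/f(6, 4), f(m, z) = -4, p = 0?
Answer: -√194/16 ≈ -0.87052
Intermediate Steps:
Y(S, q) = 1/(3 + S)
v = 2*√194 (v = √776 = 2*√194 ≈ 27.857)
c(W) = -1/32 (c(W) = 1/((3 + 5)*(-4)) = -¼/8 = (⅛)*(-¼) = -1/32)
v*c((p + 2)*(-1)) = (2*√194)*(-1/32) = -√194/16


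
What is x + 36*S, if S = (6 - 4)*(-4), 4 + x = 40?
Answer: -252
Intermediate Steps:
x = 36 (x = -4 + 40 = 36)
S = -8 (S = 2*(-4) = -8)
x + 36*S = 36 + 36*(-8) = 36 - 288 = -252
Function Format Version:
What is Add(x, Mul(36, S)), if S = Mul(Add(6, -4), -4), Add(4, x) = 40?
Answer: -252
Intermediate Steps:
x = 36 (x = Add(-4, 40) = 36)
S = -8 (S = Mul(2, -4) = -8)
Add(x, Mul(36, S)) = Add(36, Mul(36, -8)) = Add(36, -288) = -252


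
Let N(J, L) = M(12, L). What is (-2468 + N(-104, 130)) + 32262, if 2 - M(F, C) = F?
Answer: 29784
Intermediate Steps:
M(F, C) = 2 - F
N(J, L) = -10 (N(J, L) = 2 - 1*12 = 2 - 12 = -10)
(-2468 + N(-104, 130)) + 32262 = (-2468 - 10) + 32262 = -2478 + 32262 = 29784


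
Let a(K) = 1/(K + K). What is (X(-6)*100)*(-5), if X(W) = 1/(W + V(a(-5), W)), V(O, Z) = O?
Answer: 5000/61 ≈ 81.967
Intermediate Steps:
a(K) = 1/(2*K)
X(W) = 1/(-⅒ + W) (X(W) = 1/(W + (½)/(-5)) = 1/(W + (½)*(-⅕)) = 1/(W - ⅒) = 1/(-⅒ + W))
(X(-6)*100)*(-5) = ((10/(-1 + 10*(-6)))*100)*(-5) = ((10/(-1 - 60))*100)*(-5) = ((10/(-61))*100)*(-5) = ((10*(-1/61))*100)*(-5) = -10/61*100*(-5) = -1000/61*(-5) = 5000/61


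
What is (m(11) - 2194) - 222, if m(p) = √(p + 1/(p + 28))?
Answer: -2416 + √16770/39 ≈ -2412.7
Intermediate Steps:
m(p) = √(p + 1/(28 + p))
(m(11) - 2194) - 222 = (√((1 + 11*(28 + 11))/(28 + 11)) - 2194) - 222 = (√((1 + 11*39)/39) - 2194) - 222 = (√((1 + 429)/39) - 2194) - 222 = (√((1/39)*430) - 2194) - 222 = (√(430/39) - 2194) - 222 = (√16770/39 - 2194) - 222 = (-2194 + √16770/39) - 222 = -2416 + √16770/39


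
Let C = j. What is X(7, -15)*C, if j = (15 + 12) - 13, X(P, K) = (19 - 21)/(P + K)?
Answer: 7/2 ≈ 3.5000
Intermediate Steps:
X(P, K) = -2/(K + P)
j = 14 (j = 27 - 13 = 14)
C = 14
X(7, -15)*C = -2/(-15 + 7)*14 = -2/(-8)*14 = -2*(-1/8)*14 = (1/4)*14 = 7/2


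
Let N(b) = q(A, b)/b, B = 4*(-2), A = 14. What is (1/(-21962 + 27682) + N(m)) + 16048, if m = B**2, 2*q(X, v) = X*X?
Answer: 367213279/22880 ≈ 16050.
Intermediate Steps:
q(X, v) = X**2/2 (q(X, v) = (X*X)/2 = X**2/2)
B = -8
m = 64 (m = (-8)**2 = 64)
N(b) = 98/b (N(b) = ((1/2)*14**2)/b = ((1/2)*196)/b = 98/b)
(1/(-21962 + 27682) + N(m)) + 16048 = (1/(-21962 + 27682) + 98/64) + 16048 = (1/5720 + 98*(1/64)) + 16048 = (1/5720 + 49/32) + 16048 = 35039/22880 + 16048 = 367213279/22880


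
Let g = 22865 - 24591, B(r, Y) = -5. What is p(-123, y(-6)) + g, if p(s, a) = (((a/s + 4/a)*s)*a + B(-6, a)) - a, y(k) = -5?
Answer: -2193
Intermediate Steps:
g = -1726
p(s, a) = -5 - a + a*s*(4/a + a/s) (p(s, a) = (((a/s + 4/a)*s)*a - 5) - a = (((4/a + a/s)*s)*a - 5) - a = ((s*(4/a + a/s))*a - 5) - a = (a*s*(4/a + a/s) - 5) - a = (-5 + a*s*(4/a + a/s)) - a = -5 - a + a*s*(4/a + a/s))
p(-123, y(-6)) + g = (-5 + (-5)² - 1*(-5) + 4*(-123)) - 1726 = (-5 + 25 + 5 - 492) - 1726 = -467 - 1726 = -2193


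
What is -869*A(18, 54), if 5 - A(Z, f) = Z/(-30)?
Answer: -24332/5 ≈ -4866.4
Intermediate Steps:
A(Z, f) = 5 + Z/30 (A(Z, f) = 5 - Z/(-30) = 5 - Z*(-1)/30 = 5 - (-1)*Z/30 = 5 + Z/30)
-869*A(18, 54) = -869*(5 + (1/30)*18) = -869*(5 + ⅗) = -869*28/5 = -24332/5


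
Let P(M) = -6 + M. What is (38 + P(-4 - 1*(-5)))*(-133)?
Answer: -4389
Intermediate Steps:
(38 + P(-4 - 1*(-5)))*(-133) = (38 + (-6 + (-4 - 1*(-5))))*(-133) = (38 + (-6 + (-4 + 5)))*(-133) = (38 + (-6 + 1))*(-133) = (38 - 5)*(-133) = 33*(-133) = -4389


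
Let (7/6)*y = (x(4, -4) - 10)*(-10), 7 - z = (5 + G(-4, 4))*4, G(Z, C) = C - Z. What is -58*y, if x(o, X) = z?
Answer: -191400/7 ≈ -27343.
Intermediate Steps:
z = -45 (z = 7 - (5 + (4 - 1*(-4)))*4 = 7 - (5 + (4 + 4))*4 = 7 - (5 + 8)*4 = 7 - 13*4 = 7 - 1*52 = 7 - 52 = -45)
x(o, X) = -45
y = 3300/7 (y = 6*((-45 - 10)*(-10))/7 = 6*(-55*(-10))/7 = (6/7)*550 = 3300/7 ≈ 471.43)
-58*y = -58*3300/7 = -191400/7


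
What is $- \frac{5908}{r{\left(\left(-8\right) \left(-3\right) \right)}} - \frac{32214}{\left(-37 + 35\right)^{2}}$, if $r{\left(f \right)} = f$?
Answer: $- \frac{24899}{3} \approx -8299.7$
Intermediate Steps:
$- \frac{5908}{r{\left(\left(-8\right) \left(-3\right) \right)}} - \frac{32214}{\left(-37 + 35\right)^{2}} = - \frac{5908}{\left(-8\right) \left(-3\right)} - \frac{32214}{\left(-37 + 35\right)^{2}} = - \frac{5908}{24} - \frac{32214}{\left(-2\right)^{2}} = \left(-5908\right) \frac{1}{24} - \frac{32214}{4} = - \frac{1477}{6} - \frac{16107}{2} = - \frac{24899}{3}$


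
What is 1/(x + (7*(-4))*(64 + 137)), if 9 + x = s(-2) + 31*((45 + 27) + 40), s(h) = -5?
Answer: -1/2170 ≈ -0.00046083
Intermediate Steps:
x = 3458 (x = -9 + (-5 + 31*((45 + 27) + 40)) = -9 + (-5 + 31*(72 + 40)) = -9 + (-5 + 31*112) = -9 + (-5 + 3472) = -9 + 3467 = 3458)
1/(x + (7*(-4))*(64 + 137)) = 1/(3458 + (7*(-4))*(64 + 137)) = 1/(3458 - 28*201) = 1/(3458 - 5628) = 1/(-2170) = -1/2170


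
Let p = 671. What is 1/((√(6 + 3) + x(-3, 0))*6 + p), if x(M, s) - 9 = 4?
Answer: 1/767 ≈ 0.0013038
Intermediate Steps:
x(M, s) = 13 (x(M, s) = 9 + 4 = 13)
1/((√(6 + 3) + x(-3, 0))*6 + p) = 1/((√(6 + 3) + 13)*6 + 671) = 1/((√9 + 13)*6 + 671) = 1/((3 + 13)*6 + 671) = 1/(16*6 + 671) = 1/(96 + 671) = 1/767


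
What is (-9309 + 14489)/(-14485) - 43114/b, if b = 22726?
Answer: -74222697/32918611 ≈ -2.2547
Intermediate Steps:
(-9309 + 14489)/(-14485) - 43114/b = (-9309 + 14489)/(-14485) - 43114/22726 = 5180*(-1/14485) - 43114*1/22726 = -1036/2897 - 21557/11363 = -74222697/32918611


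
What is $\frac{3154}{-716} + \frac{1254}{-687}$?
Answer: $- \frac{510777}{81982} \approx -6.2304$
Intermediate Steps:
$\frac{3154}{-716} + \frac{1254}{-687} = 3154 \left(- \frac{1}{716}\right) + 1254 \left(- \frac{1}{687}\right) = - \frac{1577}{358} - \frac{418}{229} = - \frac{510777}{81982}$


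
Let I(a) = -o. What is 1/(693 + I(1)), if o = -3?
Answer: 1/696 ≈ 0.0014368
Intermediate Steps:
I(a) = 3 (I(a) = -1*(-3) = 3)
1/(693 + I(1)) = 1/(693 + 3) = 1/696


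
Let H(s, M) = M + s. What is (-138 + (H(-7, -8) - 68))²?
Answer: 48841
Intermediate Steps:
(-138 + (H(-7, -8) - 68))² = (-138 + ((-8 - 7) - 68))² = (-138 + (-15 - 68))² = (-138 - 83)² = (-221)² = 48841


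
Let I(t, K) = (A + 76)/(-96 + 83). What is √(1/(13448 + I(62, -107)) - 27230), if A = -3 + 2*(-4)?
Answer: I*√4920848986827/13443 ≈ 165.02*I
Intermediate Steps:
A = -11 (A = -3 - 8 = -11)
I(t, K) = -5 (I(t, K) = (-11 + 76)/(-96 + 83) = 65/(-13) = 65*(-1/13) = -5)
√(1/(13448 + I(62, -107)) - 27230) = √(1/(13448 - 5) - 27230) = √(1/13443 - 27230) = √(-366052889/13443) = I*√4920848986827/13443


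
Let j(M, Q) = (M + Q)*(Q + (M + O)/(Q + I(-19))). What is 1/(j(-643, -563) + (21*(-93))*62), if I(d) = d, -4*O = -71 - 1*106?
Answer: 388/215980701 ≈ 1.7965e-6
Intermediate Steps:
O = 177/4 (O = -(-71 - 1*106)/4 = -(-71 - 106)/4 = -¼*(-177) = 177/4 ≈ 44.250)
j(M, Q) = (M + Q)*(Q + (177/4 + M)/(-19 + Q)) (j(M, Q) = (M + Q)*(Q + (M + 177/4)/(Q - 19)) = (M + Q)*(Q + (177/4 + M)/(-19 + Q)))
1/(j(-643, -563) + (21*(-93))*62) = 1/(((-643)² + (-563)³ - 19*(-563)² + (177/4)*(-643) + (177/4)*(-563) - 643*(-563)² - 18*(-643)*(-563))/(-19 - 563) + (21*(-93))*62) = 1/((413449 - 178453547 - 19*316969 - 113811/4 - 99651/4 - 643*316969 - 6516162)/(-582) - 1953*62) = 1/(-(413449 - 178453547 - 6022411 - 113811/4 - 99651/4 - 203811067 - 6516162)/582 - 121086) = 1/(-1/582*(-788886207/2) - 121086) = 1/(262962069/388 - 121086) = 1/(215980701/388) = 388/215980701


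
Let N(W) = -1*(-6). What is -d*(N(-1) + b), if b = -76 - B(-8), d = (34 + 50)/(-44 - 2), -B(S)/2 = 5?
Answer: -2520/23 ≈ -109.57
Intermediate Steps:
B(S) = -10 (B(S) = -2*5 = -10)
d = -42/23 (d = 84/(-46) = 84*(-1/46) = -42/23 ≈ -1.8261)
N(W) = 6
b = -66 (b = -76 - 1*(-10) = -76 + 10 = -66)
-d*(N(-1) + b) = -(-42)*(6 - 66)/23 = -(-42)*(-60)/23 = -1*2520/23 = -2520/23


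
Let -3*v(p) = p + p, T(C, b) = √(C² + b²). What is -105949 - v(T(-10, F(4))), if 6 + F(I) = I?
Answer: -105949 + 4*√26/3 ≈ -1.0594e+5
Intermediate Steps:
F(I) = -6 + I
v(p) = -2*p/3 (v(p) = -(p + p)/3 = -2*p/3)
-105949 - v(T(-10, F(4))) = -105949 - (-2)*√((-10)² + (-6 + 4)²)/3 = -105949 - (-2)*√(100 + (-2)²)/3 = -105949 - (-2)*√(100 + 4)/3 = -105949 - (-2)*√104/3 = -105949 - (-2)*2*√26/3 = -105949 - (-4)*√26/3 = -105949 + 4*√26/3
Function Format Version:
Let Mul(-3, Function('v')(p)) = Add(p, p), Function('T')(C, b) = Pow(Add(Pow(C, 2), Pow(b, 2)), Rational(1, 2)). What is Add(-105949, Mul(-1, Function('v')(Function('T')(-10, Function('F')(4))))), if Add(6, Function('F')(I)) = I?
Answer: Add(-105949, Mul(Rational(4, 3), Pow(26, Rational(1, 2)))) ≈ -1.0594e+5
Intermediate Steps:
Function('F')(I) = Add(-6, I)
Function('v')(p) = Mul(Rational(-2, 3), p) (Function('v')(p) = Mul(Rational(-1, 3), Add(p, p)) = Mul(Rational(-1, 3), Mul(2, p)) = Mul(Rational(-2, 3), p))
Add(-105949, Mul(-1, Function('v')(Function('T')(-10, Function('F')(4))))) = Add(-105949, Mul(-1, Mul(Rational(-2, 3), Pow(Add(Pow(-10, 2), Pow(Add(-6, 4), 2)), Rational(1, 2))))) = Add(-105949, Mul(-1, Mul(Rational(-2, 3), Pow(Add(100, Pow(-2, 2)), Rational(1, 2))))) = Add(-105949, Mul(-1, Mul(Rational(-2, 3), Pow(Add(100, 4), Rational(1, 2))))) = Add(-105949, Mul(-1, Mul(Rational(-2, 3), Pow(104, Rational(1, 2))))) = Add(-105949, Mul(-1, Mul(Rational(-2, 3), Mul(2, Pow(26, Rational(1, 2)))))) = Add(-105949, Mul(-1, Mul(Rational(-4, 3), Pow(26, Rational(1, 2))))) = Add(-105949, Mul(Rational(4, 3), Pow(26, Rational(1, 2))))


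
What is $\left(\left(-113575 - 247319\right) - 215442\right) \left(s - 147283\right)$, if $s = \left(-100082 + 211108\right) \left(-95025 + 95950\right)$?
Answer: $-59104275185712$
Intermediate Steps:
$s = 102699050$ ($s = 111026 \cdot 925 = 102699050$)
$\left(\left(-113575 - 247319\right) - 215442\right) \left(s - 147283\right) = \left(\left(-113575 - 247319\right) - 215442\right) \left(102699050 - 147283\right) = \left(-360894 - 215442\right) 102551767 = \left(-576336\right) 102551767 = -59104275185712$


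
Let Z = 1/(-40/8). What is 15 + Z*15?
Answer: 12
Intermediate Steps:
Z = -⅕ (Z = 1/(-40*⅛) = 1/(-5) = -⅕ ≈ -0.20000)
15 + Z*15 = 15 - ⅕*15 = 15 - 3 = 12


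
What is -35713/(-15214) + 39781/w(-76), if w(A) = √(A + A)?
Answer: 35713/15214 - 39781*I*√38/76 ≈ 2.3474 - 3226.7*I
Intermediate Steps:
w(A) = √2*√A (w(A) = √(2*A) = √2*√A)
-35713/(-15214) + 39781/w(-76) = -35713/(-15214) + 39781/((√2*√(-76))) = -35713*(-1/15214) + 39781/((√2*(2*I*√19))) = 35713/15214 + 39781/((2*I*√38)) = 35713/15214 + 39781*(-I*√38/76) = 35713/15214 - 39781*I*√38/76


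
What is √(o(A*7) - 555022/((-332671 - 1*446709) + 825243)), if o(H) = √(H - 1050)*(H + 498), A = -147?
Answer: √(-25454973986 - 3350739727017*I*√231)/45863 ≈ 110.0 - 110.05*I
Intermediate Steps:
o(H) = √(-1050 + H)*(498 + H)
√(o(A*7) - 555022/((-332671 - 1*446709) + 825243)) = √(√(-1050 - 147*7)*(498 - 147*7) - 555022/((-332671 - 1*446709) + 825243)) = √(√(-1050 - 1029)*(498 - 1029) - 555022/((-332671 - 446709) + 825243)) = √(√(-2079)*(-531) - 555022/(-779380 + 825243)) = √((3*I*√231)*(-531) - 555022/45863) = √(-1593*I*√231 - 555022*1/45863) = √(-1593*I*√231 - 555022/45863) = √(-555022/45863 - 1593*I*√231)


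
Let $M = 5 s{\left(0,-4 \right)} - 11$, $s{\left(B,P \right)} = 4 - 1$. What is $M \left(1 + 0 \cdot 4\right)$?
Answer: $4$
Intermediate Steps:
$s{\left(B,P \right)} = 3$ ($s{\left(B,P \right)} = 4 - 1 = 3$)
$M = 4$ ($M = 5 \cdot 3 - 11 = 15 - 11 = 4$)
$M \left(1 + 0 \cdot 4\right) = 4 \left(1 + 0 \cdot 4\right) = 4 \left(1 + 0\right) = 4 \cdot 1 = 4$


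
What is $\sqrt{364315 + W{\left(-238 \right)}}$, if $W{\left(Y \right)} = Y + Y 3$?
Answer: $11 \sqrt{3003} \approx 602.8$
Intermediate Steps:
$W{\left(Y \right)} = 4 Y$ ($W{\left(Y \right)} = Y + 3 Y = 4 Y$)
$\sqrt{364315 + W{\left(-238 \right)}} = \sqrt{364315 + 4 \left(-238\right)} = \sqrt{364315 - 952} = \sqrt{363363} = 11 \sqrt{3003}$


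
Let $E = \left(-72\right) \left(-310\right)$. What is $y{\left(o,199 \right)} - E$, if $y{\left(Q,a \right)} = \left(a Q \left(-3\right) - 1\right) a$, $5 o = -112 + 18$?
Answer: $\frac{11054887}{5} \approx 2.211 \cdot 10^{6}$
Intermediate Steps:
$E = 22320$
$o = - \frac{94}{5}$ ($o = \frac{-112 + 18}{5} = \frac{1}{5} \left(-94\right) = - \frac{94}{5} \approx -18.8$)
$y{\left(Q,a \right)} = a \left(-1 - 3 Q a\right)$ ($y{\left(Q,a \right)} = \left(Q a \left(-3\right) - 1\right) a = \left(- 3 Q a - 1\right) a = \left(-1 - 3 Q a\right) a = a \left(-1 - 3 Q a\right)$)
$y{\left(o,199 \right)} - E = \left(-1\right) 199 \left(1 + 3 \left(- \frac{94}{5}\right) 199\right) - 22320 = \left(-1\right) 199 \left(1 - \frac{56118}{5}\right) - 22320 = \left(-1\right) 199 \left(- \frac{56113}{5}\right) - 22320 = \frac{11166487}{5} - 22320 = \frac{11054887}{5}$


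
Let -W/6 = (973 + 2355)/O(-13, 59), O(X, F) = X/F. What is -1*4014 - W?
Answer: -94638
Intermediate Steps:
W = 90624 (W = -6*(973 + 2355)/((-13/59)) = -19968/((-13*1/59)) = -19968/(-13/59) = -19968*(-59)/13 = -6*(-15104) = 90624)
-1*4014 - W = -1*4014 - 1*90624 = -4014 - 90624 = -94638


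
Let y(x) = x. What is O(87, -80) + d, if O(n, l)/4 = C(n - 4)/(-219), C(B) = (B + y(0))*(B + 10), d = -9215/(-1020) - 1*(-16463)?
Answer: 243201967/14892 ≈ 16331.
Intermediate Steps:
d = 3360295/204 (d = -9215*(-1/1020) + 16463 = 1843/204 + 16463 = 3360295/204 ≈ 16472.)
C(B) = B*(10 + B) (C(B) = (B + 0)*(B + 10) = B*(10 + B))
O(n, l) = -4*(-4 + n)*(6 + n)/219 (O(n, l) = 4*(((n - 4)*(10 + (n - 4)))/(-219)) = 4*(((-4 + n)*(10 + (-4 + n)))*(-1/219)) = 4*(((-4 + n)*(6 + n))*(-1/219)) = 4*(-(-4 + n)*(6 + n)/219) = -4*(-4 + n)*(6 + n)/219)
O(87, -80) + d = (32/73 - 8/219*87 - 4/219*87²) + 3360295/204 = (32/73 - 232/73 - 4/219*7569) + 3360295/204 = (32/73 - 232/73 - 10092/73) + 3360295/204 = -10292/73 + 3360295/204 = 243201967/14892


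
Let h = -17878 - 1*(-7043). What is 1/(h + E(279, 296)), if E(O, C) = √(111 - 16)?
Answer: -2167/23479426 - √95/117397130 ≈ -9.2377e-5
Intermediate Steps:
E(O, C) = √95
h = -10835 (h = -17878 + 7043 = -10835)
1/(h + E(279, 296)) = 1/(-10835 + √95)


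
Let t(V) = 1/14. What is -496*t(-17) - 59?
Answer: -661/7 ≈ -94.429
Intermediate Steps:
t(V) = 1/14
-496*t(-17) - 59 = -496*1/14 - 59 = -248/7 - 59 = -661/7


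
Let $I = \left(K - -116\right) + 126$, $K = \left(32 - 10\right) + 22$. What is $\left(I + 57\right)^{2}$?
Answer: $117649$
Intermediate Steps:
$K = 44$ ($K = 22 + 22 = 44$)
$I = 286$ ($I = \left(44 - -116\right) + 126 = \left(44 + 116\right) + 126 = 160 + 126 = 286$)
$\left(I + 57\right)^{2} = \left(286 + 57\right)^{2} = 343^{2} = 117649$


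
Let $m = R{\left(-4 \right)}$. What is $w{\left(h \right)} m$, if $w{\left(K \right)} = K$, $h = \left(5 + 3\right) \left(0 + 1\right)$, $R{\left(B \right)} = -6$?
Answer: $-48$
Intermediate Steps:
$h = 8$ ($h = 8 \cdot 1 = 8$)
$m = -6$
$w{\left(h \right)} m = 8 \left(-6\right) = -48$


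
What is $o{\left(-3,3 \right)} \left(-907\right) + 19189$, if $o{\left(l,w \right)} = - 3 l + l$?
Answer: $13747$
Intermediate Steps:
$o{\left(l,w \right)} = - 2 l$
$o{\left(-3,3 \right)} \left(-907\right) + 19189 = \left(-2\right) \left(-3\right) \left(-907\right) + 19189 = 6 \left(-907\right) + 19189 = -5442 + 19189 = 13747$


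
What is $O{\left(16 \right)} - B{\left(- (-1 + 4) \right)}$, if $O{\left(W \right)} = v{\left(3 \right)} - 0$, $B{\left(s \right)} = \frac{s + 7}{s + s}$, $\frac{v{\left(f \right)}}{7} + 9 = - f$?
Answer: $- \frac{250}{3} \approx -83.333$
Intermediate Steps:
$v{\left(f \right)} = -63 - 7 f$ ($v{\left(f \right)} = -63 + 7 \left(- f\right) = -63 - 7 f$)
$B{\left(s \right)} = \frac{7 + s}{2 s}$
$O{\left(W \right)} = -84$ ($O{\left(W \right)} = \left(-63 - 21\right) - 0 = \left(-63 - 21\right) + 0 = -84 + 0 = -84$)
$O{\left(16 \right)} - B{\left(- (-1 + 4) \right)} = -84 - \frac{7 - \left(-1 + 4\right)}{2 \left(- (-1 + 4)\right)} = -84 - \frac{7 - 3}{2 \left(\left(-1\right) 3\right)} = -84 - \frac{7 - 3}{2 \left(-3\right)} = -84 - \frac{1}{2} \left(- \frac{1}{3}\right) 4 = -84 - - \frac{2}{3} = -84 + \frac{2}{3} = - \frac{250}{3}$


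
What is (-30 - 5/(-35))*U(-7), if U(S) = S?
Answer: 209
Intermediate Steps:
(-30 - 5/(-35))*U(-7) = (-30 - 5/(-35))*(-7) = (-30 - 5*(-1/35))*(-7) = (-30 + ⅐)*(-7) = -209/7*(-7) = 209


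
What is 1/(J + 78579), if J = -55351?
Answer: 1/23228 ≈ 4.3051e-5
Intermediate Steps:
1/(J + 78579) = 1/(-55351 + 78579) = 1/23228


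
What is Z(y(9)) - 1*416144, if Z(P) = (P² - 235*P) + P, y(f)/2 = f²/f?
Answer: -420032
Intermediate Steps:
y(f) = 2*f (y(f) = 2*(f²/f) = 2*f)
Z(P) = P² - 234*P
Z(y(9)) - 1*416144 = (2*9)*(-234 + 2*9) - 1*416144 = 18*(-234 + 18) - 416144 = 18*(-216) - 416144 = -3888 - 416144 = -420032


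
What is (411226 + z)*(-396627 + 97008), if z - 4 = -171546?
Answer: -71813880396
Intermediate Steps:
z = -171542 (z = 4 - 171546 = -171542)
(411226 + z)*(-396627 + 97008) = (411226 - 171542)*(-396627 + 97008) = 239684*(-299619) = -71813880396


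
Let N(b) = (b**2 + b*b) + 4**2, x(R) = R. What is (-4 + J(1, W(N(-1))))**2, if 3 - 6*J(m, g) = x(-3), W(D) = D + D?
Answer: 9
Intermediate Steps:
N(b) = 16 + 2*b**2 (N(b) = (b**2 + b**2) + 16 = 2*b**2 + 16 = 16 + 2*b**2)
W(D) = 2*D
J(m, g) = 1 (J(m, g) = 1/2 - 1/6*(-3) = 1/2 + 1/2 = 1)
(-4 + J(1, W(N(-1))))**2 = (-4 + 1)**2 = (-3)**2 = 9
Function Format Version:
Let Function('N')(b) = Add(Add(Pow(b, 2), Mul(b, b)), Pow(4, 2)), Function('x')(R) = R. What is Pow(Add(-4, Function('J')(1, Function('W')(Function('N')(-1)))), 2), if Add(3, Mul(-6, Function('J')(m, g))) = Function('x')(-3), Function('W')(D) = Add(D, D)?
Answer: 9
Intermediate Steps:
Function('N')(b) = Add(16, Mul(2, Pow(b, 2))) (Function('N')(b) = Add(Add(Pow(b, 2), Pow(b, 2)), 16) = Add(Mul(2, Pow(b, 2)), 16) = Add(16, Mul(2, Pow(b, 2))))
Function('W')(D) = Mul(2, D)
Function('J')(m, g) = 1 (Function('J')(m, g) = Add(Rational(1, 2), Mul(Rational(-1, 6), -3)) = Add(Rational(1, 2), Rational(1, 2)) = 1)
Pow(Add(-4, Function('J')(1, Function('W')(Function('N')(-1)))), 2) = Pow(Add(-4, 1), 2) = Pow(-3, 2) = 9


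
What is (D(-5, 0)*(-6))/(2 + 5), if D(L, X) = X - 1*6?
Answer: 36/7 ≈ 5.1429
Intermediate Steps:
D(L, X) = -6 + X (D(L, X) = X - 6 = -6 + X)
(D(-5, 0)*(-6))/(2 + 5) = ((-6 + 0)*(-6))/(2 + 5) = -6*(-6)/7 = 36*(1/7) = 36/7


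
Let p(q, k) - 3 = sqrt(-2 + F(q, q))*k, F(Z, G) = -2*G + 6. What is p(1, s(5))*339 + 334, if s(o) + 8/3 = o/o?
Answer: 1351 - 565*sqrt(2) ≈ 551.97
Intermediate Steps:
s(o) = -5/3 (s(o) = -8/3 + o/o = -8/3 + 1 = -5/3)
F(Z, G) = 6 - 2*G
p(q, k) = 3 + k*sqrt(4 - 2*q) (p(q, k) = 3 + sqrt(-2 + (6 - 2*q))*k = 3 + sqrt(4 - 2*q)*k = 3 + k*sqrt(4 - 2*q))
p(1, s(5))*339 + 334 = (3 - 5*sqrt(4 - 2*1)/3)*339 + 334 = (3 - 5*sqrt(4 - 2)/3)*339 + 334 = (3 - 5*sqrt(2)/3)*339 + 334 = (1017 - 565*sqrt(2)) + 334 = 1351 - 565*sqrt(2)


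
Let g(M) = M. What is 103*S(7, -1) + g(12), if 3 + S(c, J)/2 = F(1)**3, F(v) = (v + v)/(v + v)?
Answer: -400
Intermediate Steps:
F(v) = 1 (F(v) = (2*v)/((2*v)) = (2*v)*(1/(2*v)) = 1)
S(c, J) = -4 (S(c, J) = -6 + 2*1**3 = -6 + 2*1 = -6 + 2 = -4)
103*S(7, -1) + g(12) = 103*(-4) + 12 = -412 + 12 = -400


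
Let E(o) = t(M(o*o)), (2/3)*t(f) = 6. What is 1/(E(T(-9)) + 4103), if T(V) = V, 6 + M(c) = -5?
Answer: 1/4112 ≈ 0.00024319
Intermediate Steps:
M(c) = -11 (M(c) = -6 - 5 = -11)
t(f) = 9 (t(f) = (3/2)*6 = 9)
E(o) = 9
1/(E(T(-9)) + 4103) = 1/(9 + 4103) = 1/4112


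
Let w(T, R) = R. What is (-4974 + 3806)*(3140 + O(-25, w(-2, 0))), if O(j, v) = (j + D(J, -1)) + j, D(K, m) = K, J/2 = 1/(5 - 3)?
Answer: -3610288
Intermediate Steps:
J = 1 (J = 2/(5 - 3) = 2/2 = 2*(1/2) = 1)
O(j, v) = 1 + 2*j (O(j, v) = (j + 1) + j = (1 + j) + j = 1 + 2*j)
(-4974 + 3806)*(3140 + O(-25, w(-2, 0))) = (-4974 + 3806)*(3140 + (1 + 2*(-25))) = -1168*(3140 + (1 - 50)) = -1168*(3140 - 49) = -1168*3091 = -3610288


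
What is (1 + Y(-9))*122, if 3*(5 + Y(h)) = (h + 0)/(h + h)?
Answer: -1403/3 ≈ -467.67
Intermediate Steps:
Y(h) = -29/6 (Y(h) = -5 + ((h + 0)/(h + h))/3 = -5 + (h/((2*h)))/3 = -5 + (h*(1/(2*h)))/3 = -5 + (1/3)*(1/2) = -5 + 1/6 = -29/6)
(1 + Y(-9))*122 = (1 - 29/6)*122 = -23/6*122 = -1403/3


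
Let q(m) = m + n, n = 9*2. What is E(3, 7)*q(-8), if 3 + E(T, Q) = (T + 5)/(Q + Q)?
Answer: -170/7 ≈ -24.286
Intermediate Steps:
E(T, Q) = -3 + (5 + T)/(2*Q) (E(T, Q) = -3 + (T + 5)/(Q + Q) = -3 + (5 + T)/((2*Q)) = -3 + (5 + T)*(1/(2*Q)) = -3 + (5 + T)/(2*Q))
n = 18
q(m) = 18 + m (q(m) = m + 18 = 18 + m)
E(3, 7)*q(-8) = ((½)*(5 + 3 - 6*7)/7)*(18 - 8) = ((½)*(⅐)*(5 + 3 - 42))*10 = ((½)*(⅐)*(-34))*10 = -17/7*10 = -170/7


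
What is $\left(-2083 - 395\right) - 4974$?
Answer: $-7452$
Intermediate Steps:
$\left(-2083 - 395\right) - 4974 = -2478 - 4974 = -7452$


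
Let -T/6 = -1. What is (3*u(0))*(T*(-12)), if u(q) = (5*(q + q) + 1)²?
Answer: -216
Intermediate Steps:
T = 6 (T = -6*(-1) = 6)
u(q) = (1 + 10*q)² (u(q) = (5*(2*q) + 1)² = (10*q + 1)² = (1 + 10*q)²)
(3*u(0))*(T*(-12)) = (3*(1 + 10*0)²)*(6*(-12)) = (3*(1 + 0)²)*(-72) = (3*1²)*(-72) = (3*1)*(-72) = 3*(-72) = -216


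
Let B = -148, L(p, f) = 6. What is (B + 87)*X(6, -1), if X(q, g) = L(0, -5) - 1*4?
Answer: -122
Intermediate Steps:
X(q, g) = 2 (X(q, g) = 6 - 1*4 = 6 - 4 = 2)
(B + 87)*X(6, -1) = (-148 + 87)*2 = -61*2 = -122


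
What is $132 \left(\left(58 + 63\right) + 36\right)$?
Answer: $20724$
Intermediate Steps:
$132 \left(\left(58 + 63\right) + 36\right) = 132 \left(121 + 36\right) = 132 \cdot 157 = 20724$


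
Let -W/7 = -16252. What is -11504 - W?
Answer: -125268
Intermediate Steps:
W = 113764 (W = -7*(-16252) = 113764)
-11504 - W = -11504 - 1*113764 = -11504 - 113764 = -125268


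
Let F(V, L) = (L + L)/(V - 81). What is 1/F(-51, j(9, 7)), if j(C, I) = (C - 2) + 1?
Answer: -33/4 ≈ -8.2500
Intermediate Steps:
j(C, I) = -1 + C (j(C, I) = (-2 + C) + 1 = -1 + C)
F(V, L) = 2*L/(-81 + V) (F(V, L) = (2*L)/(-81 + V) = 2*L/(-81 + V))
1/F(-51, j(9, 7)) = 1/(2*(-1 + 9)/(-81 - 51)) = 1/(2*8/(-132)) = 1/(2*8*(-1/132)) = 1/(-4/33) = -33/4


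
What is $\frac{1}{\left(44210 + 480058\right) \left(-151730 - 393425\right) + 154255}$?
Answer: $- \frac{1}{285807167285} \approx -3.4989 \cdot 10^{-12}$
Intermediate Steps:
$\frac{1}{\left(44210 + 480058\right) \left(-151730 - 393425\right) + 154255} = \frac{1}{524268 \left(-545155\right) + 154255} = \frac{1}{-285807321540 + 154255} = \frac{1}{-285807167285} = - \frac{1}{285807167285}$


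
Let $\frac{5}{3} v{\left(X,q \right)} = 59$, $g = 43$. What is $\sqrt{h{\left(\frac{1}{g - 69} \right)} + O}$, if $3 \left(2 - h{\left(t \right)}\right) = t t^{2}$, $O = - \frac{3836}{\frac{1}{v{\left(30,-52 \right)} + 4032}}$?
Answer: $\frac{i \sqrt{1604247374188290}}{10140} \approx 3950.0 i$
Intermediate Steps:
$v{\left(X,q \right)} = \frac{177}{5}$ ($v{\left(X,q \right)} = \frac{3}{5} \cdot 59 = \frac{177}{5}$)
$O = - \frac{78012732}{5}$ ($O = - \frac{3836}{\frac{1}{\frac{177}{5} + 4032}} = - \frac{3836}{\frac{1}{\frac{20337}{5}}} = - \frac{3836}{\frac{5}{20337}} = \left(-3836\right) \frac{20337}{5} = - \frac{78012732}{5} \approx -1.5603 \cdot 10^{7}$)
$h{\left(t \right)} = 2 - \frac{t^{3}}{3}$ ($h{\left(t \right)} = 2 - \frac{t t^{2}}{3} = 2 - \frac{t^{3}}{3}$)
$\sqrt{h{\left(\frac{1}{g - 69} \right)} + O} = \sqrt{\left(2 - \frac{\left(\frac{1}{43 - 69}\right)^{3}}{3}\right) - \frac{78012732}{5}} = \sqrt{\left(2 - \frac{\left(\frac{1}{-26}\right)^{3}}{3}\right) - \frac{78012732}{5}} = \sqrt{\left(2 - \frac{\left(- \frac{1}{26}\right)^{3}}{3}\right) - \frac{78012732}{5}} = \sqrt{\left(2 - - \frac{1}{52728}\right) - \frac{78012732}{5}} = \sqrt{\left(2 + \frac{1}{52728}\right) - \frac{78012732}{5}} = \sqrt{\frac{105457}{52728} - \frac{78012732}{5}} = \sqrt{- \frac{4113454805611}{263640}} = \frac{i \sqrt{1604247374188290}}{10140}$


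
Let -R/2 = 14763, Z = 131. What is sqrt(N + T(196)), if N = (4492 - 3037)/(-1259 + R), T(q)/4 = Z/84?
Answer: 2*sqrt(25874139858)/129297 ≈ 2.4881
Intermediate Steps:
T(q) = 131/21 (T(q) = 4*(131/84) = 131/21)
R = -29526 (R = -2*14763 = -29526)
N = -291/6157 (N = (4492 - 3037)/(-1259 - 29526) = 1455/(-30785) = 1455*(-1/30785) = -291/6157 ≈ -0.047263)
sqrt(N + T(196)) = sqrt(-291/6157 + 131/21) = sqrt(800456/129297) = 2*sqrt(25874139858)/129297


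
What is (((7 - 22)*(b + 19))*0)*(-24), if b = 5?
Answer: 0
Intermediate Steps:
(((7 - 22)*(b + 19))*0)*(-24) = (((7 - 22)*(5 + 19))*0)*(-24) = (-15*24*0)*(-24) = -360*0*(-24) = 0*(-24) = 0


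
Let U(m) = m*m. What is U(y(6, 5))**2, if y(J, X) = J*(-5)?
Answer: 810000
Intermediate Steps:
y(J, X) = -5*J
U(m) = m**2
U(y(6, 5))**2 = ((-5*6)**2)**2 = ((-30)**2)**2 = 900**2 = 810000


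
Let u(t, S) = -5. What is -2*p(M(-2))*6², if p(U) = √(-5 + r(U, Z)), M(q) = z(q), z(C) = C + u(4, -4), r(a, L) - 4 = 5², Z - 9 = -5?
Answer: -144*√6 ≈ -352.73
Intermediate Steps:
Z = 4 (Z = 9 - 5 = 4)
r(a, L) = 29 (r(a, L) = 4 + 5² = 4 + 25 = 29)
z(C) = -5 + C (z(C) = C - 5 = -5 + C)
M(q) = -5 + q
p(U) = 2*√6 (p(U) = √(-5 + 29) = √24 = 2*√6)
-2*p(M(-2))*6² = -4*√6*6² = -4*√6*36 = -144*√6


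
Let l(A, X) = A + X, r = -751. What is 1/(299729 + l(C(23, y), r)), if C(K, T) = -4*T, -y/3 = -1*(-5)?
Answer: 1/299038 ≈ 3.3441e-6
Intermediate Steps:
y = -15 (y = -(-3)*(-5) = -3*5 = -15)
1/(299729 + l(C(23, y), r)) = 1/(299729 + (-4*(-15) - 751)) = 1/(299729 + (60 - 751)) = 1/(299729 - 691) = 1/299038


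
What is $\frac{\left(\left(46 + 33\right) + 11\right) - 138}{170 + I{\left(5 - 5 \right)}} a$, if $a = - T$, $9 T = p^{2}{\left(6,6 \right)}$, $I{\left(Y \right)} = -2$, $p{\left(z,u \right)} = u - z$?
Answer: $0$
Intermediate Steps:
$T = 0$ ($T = \frac{\left(6 - 6\right)^{2}}{9} = \frac{0^{2}}{9} = \frac{1}{9} \cdot 0 = 0$)
$a = 0$ ($a = \left(-1\right) 0 = 0$)
$\frac{\left(\left(46 + 33\right) + 11\right) - 138}{170 + I{\left(5 - 5 \right)}} a = \frac{\left(\left(46 + 33\right) + 11\right) - 138}{170 - 2} \cdot 0 = \frac{\left(79 + 11\right) - 138}{168} \cdot 0 = \left(90 - 138\right) \frac{1}{168} \cdot 0 = \left(-48\right) \frac{1}{168} \cdot 0 = \left(- \frac{2}{7}\right) 0 = 0$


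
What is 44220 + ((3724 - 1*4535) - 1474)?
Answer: 41935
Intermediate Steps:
44220 + ((3724 - 1*4535) - 1474) = 44220 + ((3724 - 4535) - 1474) = 44220 + (-811 - 1474) = 44220 - 2285 = 41935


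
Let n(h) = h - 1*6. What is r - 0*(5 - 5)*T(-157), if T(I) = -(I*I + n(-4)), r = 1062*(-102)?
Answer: -108324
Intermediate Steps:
r = -108324
n(h) = -6 + h (n(h) = h - 6 = -6 + h)
T(I) = 10 - I² (T(I) = -(I*I + (-6 - 4)) = -(I² - 10) = -(-10 + I²) = 10 - I²)
r - 0*(5 - 5)*T(-157) = -108324 - 0*(5 - 5)*(10 - 1*(-157)²) = -108324 - 0*0*(10 - 1*24649) = -108324 - 0*(10 - 24649) = -108324 - 0*(-24639) = -108324 - 1*0 = -108324 + 0 = -108324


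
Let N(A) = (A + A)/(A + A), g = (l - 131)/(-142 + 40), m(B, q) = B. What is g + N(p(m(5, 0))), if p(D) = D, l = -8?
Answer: 241/102 ≈ 2.3627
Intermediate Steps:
g = 139/102 (g = (-8 - 131)/(-142 + 40) = -139/(-102) = -139*(-1/102) = 139/102 ≈ 1.3627)
N(A) = 1 (N(A) = (2*A)/((2*A)) = (2*A)*(1/(2*A)) = 1)
g + N(p(m(5, 0))) = 139/102 + 1 = 241/102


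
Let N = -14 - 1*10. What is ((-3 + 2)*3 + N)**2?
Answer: 729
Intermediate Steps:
N = -24 (N = -14 - 10 = -24)
((-3 + 2)*3 + N)**2 = ((-3 + 2)*3 - 24)**2 = (-1*3 - 24)**2 = (-3 - 24)**2 = (-27)**2 = 729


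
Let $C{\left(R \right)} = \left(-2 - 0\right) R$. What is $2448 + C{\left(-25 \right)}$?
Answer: $2498$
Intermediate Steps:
$C{\left(R \right)} = - 2 R$ ($C{\left(R \right)} = \left(-2 + 0\right) R = - 2 R$)
$2448 + C{\left(-25 \right)} = 2448 - -50 = 2448 + 50 = 2498$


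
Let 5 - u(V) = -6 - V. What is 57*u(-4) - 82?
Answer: 317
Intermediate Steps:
u(V) = 11 + V (u(V) = 5 - (-6 - V) = 5 + (6 + V) = 11 + V)
57*u(-4) - 82 = 57*(11 - 4) - 82 = 57*7 - 82 = 399 - 82 = 317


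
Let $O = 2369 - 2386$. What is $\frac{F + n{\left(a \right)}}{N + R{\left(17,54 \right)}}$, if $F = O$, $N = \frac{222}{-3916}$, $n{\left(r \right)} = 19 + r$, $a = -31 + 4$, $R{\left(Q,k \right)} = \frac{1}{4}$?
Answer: $- \frac{97900}{757} \approx -129.33$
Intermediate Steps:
$R{\left(Q,k \right)} = \frac{1}{4}$
$a = -27$
$N = - \frac{111}{1958}$ ($N = 222 \left(- \frac{1}{3916}\right) = - \frac{111}{1958} \approx -0.056691$)
$O = -17$ ($O = 2369 - 2386 = -17$)
$F = -17$
$\frac{F + n{\left(a \right)}}{N + R{\left(17,54 \right)}} = \frac{-17 + \left(19 - 27\right)}{- \frac{111}{1958} + \frac{1}{4}} = \frac{-17 - 8}{\frac{757}{3916}} = \left(-25\right) \frac{3916}{757} = - \frac{97900}{757}$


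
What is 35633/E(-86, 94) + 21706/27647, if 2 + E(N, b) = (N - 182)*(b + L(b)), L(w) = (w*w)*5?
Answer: 256565964853/328043653798 ≈ 0.78211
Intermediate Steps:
L(w) = 5*w² (L(w) = w²*5 = 5*w²)
E(N, b) = -2 + (-182 + N)*(b + 5*b²) (E(N, b) = -2 + (N - 182)*(b + 5*b²) = -2 + (-182 + N)*(b + 5*b²))
35633/E(-86, 94) + 21706/27647 = 35633/(-2 - 910*94² - 182*94 - 86*94 + 5*(-86)*94²) + 21706/27647 = 35633/(-2 - 910*8836 - 17108 - 8084 + 5*(-86)*8836) + 21706*(1/27647) = 35633/(-2 - 8040760 - 17108 - 8084 - 3799480) + 21706/27647 = 35633/(-11865434) + 21706/27647 = 35633*(-1/11865434) + 21706/27647 = -35633/11865434 + 21706/27647 = 256565964853/328043653798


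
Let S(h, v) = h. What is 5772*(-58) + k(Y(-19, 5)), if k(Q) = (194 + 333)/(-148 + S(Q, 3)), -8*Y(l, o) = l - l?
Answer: -49547375/148 ≈ -3.3478e+5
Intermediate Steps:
Y(l, o) = 0 (Y(l, o) = -(l - l)/8 = -1/8*0 = 0)
k(Q) = 527/(-148 + Q) (k(Q) = (194 + 333)/(-148 + Q) = 527/(-148 + Q))
5772*(-58) + k(Y(-19, 5)) = 5772*(-58) + 527/(-148 + 0) = -334776 + 527/(-148) = -334776 + 527*(-1/148) = -334776 - 527/148 = -49547375/148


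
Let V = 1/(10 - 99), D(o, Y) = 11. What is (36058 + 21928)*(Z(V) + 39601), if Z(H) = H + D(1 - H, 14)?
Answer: 204427729462/89 ≈ 2.2969e+9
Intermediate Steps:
V = -1/89 (V = 1/(-89) = -1/89 ≈ -0.011236)
Z(H) = 11 + H (Z(H) = H + 11 = 11 + H)
(36058 + 21928)*(Z(V) + 39601) = (36058 + 21928)*((11 - 1/89) + 39601) = 57986*(978/89 + 39601) = 57986*(3525467/89) = 204427729462/89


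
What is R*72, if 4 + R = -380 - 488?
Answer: -62784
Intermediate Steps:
R = -872 (R = -4 + (-380 - 488) = -4 - 868 = -872)
R*72 = -872*72 = -62784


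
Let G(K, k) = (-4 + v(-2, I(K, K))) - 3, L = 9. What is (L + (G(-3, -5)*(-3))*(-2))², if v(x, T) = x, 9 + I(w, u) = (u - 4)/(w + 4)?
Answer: 2025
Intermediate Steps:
I(w, u) = -9 + (-4 + u)/(4 + w) (I(w, u) = -9 + (u - 4)/(w + 4) = -9 + (-4 + u)/(4 + w))
G(K, k) = -9 (G(K, k) = (-4 - 2) - 3 = -6 - 3 = -9)
(L + (G(-3, -5)*(-3))*(-2))² = (9 - 9*(-3)*(-2))² = (9 + 27*(-2))² = (9 - 54)² = (-45)² = 2025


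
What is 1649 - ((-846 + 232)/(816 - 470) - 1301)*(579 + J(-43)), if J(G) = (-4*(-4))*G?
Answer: -24281143/173 ≈ -1.4035e+5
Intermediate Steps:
J(G) = 16*G
1649 - ((-846 + 232)/(816 - 470) - 1301)*(579 + J(-43)) = 1649 - ((-846 + 232)/(816 - 470) - 1301)*(579 + 16*(-43)) = 1649 - (-614/346 - 1301)*(579 - 688) = 1649 - (-614*1/346 - 1301)*(-109) = 1649 - (-307/173 - 1301)*(-109) = 1649 - (-225380)*(-109)/173 = 1649 - 1*24566420/173 = 1649 - 24566420/173 = -24281143/173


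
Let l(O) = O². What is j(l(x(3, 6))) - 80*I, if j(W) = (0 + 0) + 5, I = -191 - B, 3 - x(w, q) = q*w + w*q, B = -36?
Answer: 12405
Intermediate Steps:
x(w, q) = 3 - 2*q*w (x(w, q) = 3 - (q*w + w*q) = 3 - (q*w + q*w) = 3 - 2*q*w)
I = -155 (I = -191 - 1*(-36) = -191 + 36 = -155)
j(W) = 5 (j(W) = 0 + 5 = 5)
j(l(x(3, 6))) - 80*I = 5 - 80*(-155) = 5 + 12400 = 12405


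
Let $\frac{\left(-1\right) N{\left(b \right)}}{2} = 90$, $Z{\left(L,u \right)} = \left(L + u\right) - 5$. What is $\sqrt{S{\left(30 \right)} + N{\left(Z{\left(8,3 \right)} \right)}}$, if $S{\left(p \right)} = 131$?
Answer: $7 i \approx 7.0 i$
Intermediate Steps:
$Z{\left(L,u \right)} = -5 + L + u$
$N{\left(b \right)} = -180$ ($N{\left(b \right)} = \left(-2\right) 90 = -180$)
$\sqrt{S{\left(30 \right)} + N{\left(Z{\left(8,3 \right)} \right)}} = \sqrt{131 - 180} = \sqrt{-49} = 7 i$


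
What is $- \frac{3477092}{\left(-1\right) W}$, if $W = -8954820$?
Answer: $- \frac{869273}{2238705} \approx -0.38829$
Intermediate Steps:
$- \frac{3477092}{\left(-1\right) W} = - \frac{3477092}{\left(-1\right) \left(-8954820\right)} = - \frac{3477092}{8954820} = \left(-3477092\right) \frac{1}{8954820} = - \frac{869273}{2238705}$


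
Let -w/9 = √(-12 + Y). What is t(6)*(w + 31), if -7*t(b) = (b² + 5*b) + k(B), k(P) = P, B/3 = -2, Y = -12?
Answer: -1860/7 + 1080*I*√6/7 ≈ -265.71 + 377.92*I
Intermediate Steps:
B = -6 (B = 3*(-2) = -6)
t(b) = 6/7 - 5*b/7 - b²/7 (t(b) = -((b² + 5*b) - 6)/7 = -(-6 + b² + 5*b)/7 = 6/7 - 5*b/7 - b²/7)
w = -18*I*√6 (w = -9*√(-12 - 12) = -18*I*√6 ≈ -44.091*I)
t(6)*(w + 31) = (6/7 - 5/7*6 - ⅐*6²)*(-18*I*√6 + 31) = (6/7 - 30/7 - ⅐*36)*(31 - 18*I*√6) = (6/7 - 30/7 - 36/7)*(31 - 18*I*√6) = -60*(31 - 18*I*√6)/7 = -1860/7 + 1080*I*√6/7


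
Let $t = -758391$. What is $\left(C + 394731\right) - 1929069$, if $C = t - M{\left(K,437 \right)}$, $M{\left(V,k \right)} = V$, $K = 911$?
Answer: $-2293640$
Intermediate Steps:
$C = -759302$ ($C = -758391 - 911 = -759302$)
$\left(C + 394731\right) - 1929069 = \left(-759302 + 394731\right) - 1929069 = -364571 - 1929069 = -2293640$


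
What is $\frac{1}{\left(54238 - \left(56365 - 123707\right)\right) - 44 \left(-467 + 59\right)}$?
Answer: $\frac{1}{139532} \approx 7.1668 \cdot 10^{-6}$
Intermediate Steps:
$\frac{1}{\left(54238 - \left(56365 - 123707\right)\right) - 44 \left(-467 + 59\right)} = \frac{1}{\left(54238 - \left(56365 - 123707\right)\right) - -17952} = \frac{1}{\left(54238 - -67342\right) + 17952} = \frac{1}{\left(54238 + 67342\right) + 17952} = \frac{1}{121580 + 17952} = \frac{1}{139532}$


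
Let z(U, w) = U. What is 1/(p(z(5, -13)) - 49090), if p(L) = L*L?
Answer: -1/49065 ≈ -2.0381e-5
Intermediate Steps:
p(L) = L²
1/(p(z(5, -13)) - 49090) = 1/(5² - 49090) = 1/(25 - 49090) = 1/(-49065) = -1/49065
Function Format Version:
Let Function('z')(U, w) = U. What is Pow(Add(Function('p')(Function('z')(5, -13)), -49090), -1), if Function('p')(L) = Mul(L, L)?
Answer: Rational(-1, 49065) ≈ -2.0381e-5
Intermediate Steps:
Function('p')(L) = Pow(L, 2)
Pow(Add(Function('p')(Function('z')(5, -13)), -49090), -1) = Pow(Add(Pow(5, 2), -49090), -1) = Pow(Add(25, -49090), -1) = Pow(-49065, -1) = Rational(-1, 49065)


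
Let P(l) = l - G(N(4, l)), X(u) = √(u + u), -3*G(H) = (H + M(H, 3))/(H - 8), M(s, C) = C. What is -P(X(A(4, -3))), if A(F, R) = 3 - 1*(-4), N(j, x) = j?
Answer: 7/12 - √14 ≈ -3.1583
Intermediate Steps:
G(H) = -(3 + H)/(3*(-8 + H)) (G(H) = -(H + 3)/(3*(H - 8)) = -(3 + H)/(3*(-8 + H)))
A(F, R) = 7 (A(F, R) = 3 + 4 = 7)
X(u) = √2*√u (X(u) = √(2*u) = √2*√u)
P(l) = -7/12 + l (P(l) = l - (-3 - 1*4)/(3*(-8 + 4)) = l - (-3 - 4)/(3*(-4)) = l - (-1)*(-7)/(3*4) = l - 1*7/12 = l - 7/12 = -7/12 + l)
-P(X(A(4, -3))) = -(-7/12 + √2*√7) = -(-7/12 + √14) = 7/12 - √14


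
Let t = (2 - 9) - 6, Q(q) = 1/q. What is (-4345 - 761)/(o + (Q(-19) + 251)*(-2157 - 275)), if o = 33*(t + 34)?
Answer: 5106/609611 ≈ 0.0083758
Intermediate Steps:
t = -13 (t = -7 - 6 = -13)
o = 693 (o = 33*(-13 + 34) = 33*21 = 693)
(-4345 - 761)/(o + (Q(-19) + 251)*(-2157 - 275)) = (-4345 - 761)/(693 + (1/(-19) + 251)*(-2157 - 275)) = -5106/(693 + (-1/19 + 251)*(-2432)) = -5106/(693 + (4768/19)*(-2432)) = -5106/(693 - 610304) = -5106/(-609611) = -5106*(-1/609611) = 5106/609611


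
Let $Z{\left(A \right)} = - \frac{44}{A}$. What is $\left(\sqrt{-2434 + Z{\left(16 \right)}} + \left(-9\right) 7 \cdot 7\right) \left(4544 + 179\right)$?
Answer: $-2082843 + \frac{269211 i \sqrt{3}}{2} \approx -2.0828 \cdot 10^{6} + 2.3314 \cdot 10^{5} i$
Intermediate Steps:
$\left(\sqrt{-2434 + Z{\left(16 \right)}} + \left(-9\right) 7 \cdot 7\right) \left(4544 + 179\right) = \left(\sqrt{-2434 - \frac{44}{16}} + \left(-9\right) 7 \cdot 7\right) \left(4544 + 179\right) = \left(\sqrt{-2434 - \frac{11}{4}} - 441\right) 4723 = \left(\sqrt{- \frac{9747}{4}} - 441\right) 4723 = \left(\frac{57 i \sqrt{3}}{2} - 441\right) 4723 = \left(-441 + \frac{57 i \sqrt{3}}{2}\right) 4723 = -2082843 + \frac{269211 i \sqrt{3}}{2}$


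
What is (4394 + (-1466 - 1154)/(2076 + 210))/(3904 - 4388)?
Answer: -1255258/138303 ≈ -9.0761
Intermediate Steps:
(4394 + (-1466 - 1154)/(2076 + 210))/(3904 - 4388) = (4394 - 2620/2286)/(-484) = (4394 - 2620*1/2286)*(-1/484) = (4394 - 1310/1143)*(-1/484) = (5021032/1143)*(-1/484) = -1255258/138303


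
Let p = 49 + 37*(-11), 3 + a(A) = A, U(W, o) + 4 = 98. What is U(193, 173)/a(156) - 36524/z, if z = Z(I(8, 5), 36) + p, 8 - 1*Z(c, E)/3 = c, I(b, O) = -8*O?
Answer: 2804144/16371 ≈ 171.29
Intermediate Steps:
U(W, o) = 94 (U(W, o) = -4 + 98 = 94)
a(A) = -3 + A
p = -358 (p = 49 - 407 = -358)
Z(c, E) = 24 - 3*c
z = -214 (z = (24 - (-24)*5) - 358 = (24 - 3*(-40)) - 358 = (24 + 120) - 358 = 144 - 358 = -214)
U(193, 173)/a(156) - 36524/z = 94/(-3 + 156) - 36524/(-214) = 94/153 - 36524*(-1/214) = 94*(1/153) + 18262/107 = 94/153 + 18262/107 = 2804144/16371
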